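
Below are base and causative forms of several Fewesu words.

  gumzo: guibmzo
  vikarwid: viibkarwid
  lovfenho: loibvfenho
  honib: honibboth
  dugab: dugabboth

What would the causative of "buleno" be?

vikarwid and honib both have last vowel 'i' yet inflect differently (viibkarwid, honibboth), so the last vowel is not what conditions the rule; the final letter is.
"buleno" ends in -o. The stems ending in -o (gumzo → guibmzo, lovfenho → loibvfenho) insert -ib- after the first vowel.
So buleno → buibleno.

buibleno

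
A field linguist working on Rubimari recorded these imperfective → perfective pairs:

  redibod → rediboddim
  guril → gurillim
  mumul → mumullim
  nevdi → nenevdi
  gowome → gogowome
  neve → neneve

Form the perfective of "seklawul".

seklawullim

guril and nevdi both have last vowel 'i' yet inflect differently (gurillim, nenevdi), so the last vowel is not what conditions the rule; whether the stem ends in a vowel or a consonant is.
"seklawul" ends in a consonant. The stems ending in a consonant (redibod → rediboddim, guril → gurillim, mumul → mumullim) double the final consonant and add -im.
So seklawul → seklawullim.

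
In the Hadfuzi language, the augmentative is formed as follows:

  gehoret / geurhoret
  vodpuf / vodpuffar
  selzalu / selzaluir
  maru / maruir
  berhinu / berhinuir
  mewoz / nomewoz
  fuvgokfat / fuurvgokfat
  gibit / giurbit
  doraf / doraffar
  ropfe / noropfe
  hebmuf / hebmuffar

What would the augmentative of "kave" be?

vodpuf and berhinu both have last vowel 'u' yet inflect differently (vodpuffar, berhinuir), so the last vowel is not what conditions the rule; the final letter is.
"kave" ends in -e. The one such stem in the data (ropfe → noropfe) adds the prefix no-, so the same rule applies.
The other patterns: stems ending in -f double the final consonant and add -ar; stems ending in -u add -ir; stems ending in -t insert -ur- after the first vowel.
So kave → nokave.

nokave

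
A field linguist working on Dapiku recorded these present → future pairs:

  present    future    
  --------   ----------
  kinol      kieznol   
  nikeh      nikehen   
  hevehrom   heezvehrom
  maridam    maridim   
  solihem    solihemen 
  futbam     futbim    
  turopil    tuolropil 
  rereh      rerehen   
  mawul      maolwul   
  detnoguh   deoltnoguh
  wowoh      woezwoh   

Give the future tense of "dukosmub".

duolkosmub

hevehrom and futbam both end in -m yet inflect differently (heezvehrom, futbim), so the final letter is not what conditions the rule; the last vowel is.
"dukosmub" has last vowel 'u'. The stems whose last vowel is 'u' (mawul → maolwul, detnoguh → deoltnoguh) insert -ol- after the first vowel.
The other patterns: stems whose last vowel is 'o' insert -ez- after the first vowel; stems whose last vowel is 'a' change the last vowel to 'i'; stems whose last vowel is 'e' add -en.
So dukosmub → duolkosmub.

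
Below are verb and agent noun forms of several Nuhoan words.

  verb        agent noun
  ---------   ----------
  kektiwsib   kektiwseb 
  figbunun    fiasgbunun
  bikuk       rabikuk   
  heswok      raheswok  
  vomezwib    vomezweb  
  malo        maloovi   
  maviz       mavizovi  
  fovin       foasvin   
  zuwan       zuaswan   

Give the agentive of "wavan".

waasvan

bikuk and figbunun both have last vowel 'u' yet inflect differently (rabikuk, fiasgbunun), so the last vowel is not what conditions the rule; the final letter is.
"wavan" ends in -n. The stems ending in -n (zuwan → zuaswan, fovin → foasvin, figbunun → fiasgbunun) insert -as- after the first vowel.
So wavan → waasvan.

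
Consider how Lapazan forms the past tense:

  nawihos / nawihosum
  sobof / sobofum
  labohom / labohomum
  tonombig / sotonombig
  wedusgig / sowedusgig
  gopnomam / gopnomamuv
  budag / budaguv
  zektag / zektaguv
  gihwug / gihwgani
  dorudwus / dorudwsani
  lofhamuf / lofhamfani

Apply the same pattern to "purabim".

labohom and gopnomam both end in -m yet inflect differently (labohomum, gopnomamuv), so the final letter is not what conditions the rule; the last vowel is.
"purabim" has last vowel 'i'. The stems whose last vowel is 'i' (tonombig → sotonombig, wedusgig → sowedusgig) add the prefix so-.
The other patterns: stems whose last vowel is 'o' add -um; stems whose last vowel is 'a' add -uv; stems whose last vowel is 'u' delete the last vowel and add -ani.
So purabim → sopurabim.

sopurabim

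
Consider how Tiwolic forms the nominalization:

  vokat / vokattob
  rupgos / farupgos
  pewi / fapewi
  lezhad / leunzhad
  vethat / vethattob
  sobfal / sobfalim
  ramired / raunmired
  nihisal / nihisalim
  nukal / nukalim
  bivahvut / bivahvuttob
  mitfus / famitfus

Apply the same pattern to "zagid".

zaungid

lezhad and nihisal both have last vowel 'a' yet inflect differently (leunzhad, nihisalim), so the last vowel is not what conditions the rule; the final letter is.
"zagid" ends in -d. The stems ending in -d (lezhad → leunzhad, ramired → raunmired) insert -un- after the first vowel.
The other patterns: stems ending in -l add -im; stems ending in -t double the final consonant and add -ob; stems ending in -i or -s add the prefix fa-.
So zagid → zaungid.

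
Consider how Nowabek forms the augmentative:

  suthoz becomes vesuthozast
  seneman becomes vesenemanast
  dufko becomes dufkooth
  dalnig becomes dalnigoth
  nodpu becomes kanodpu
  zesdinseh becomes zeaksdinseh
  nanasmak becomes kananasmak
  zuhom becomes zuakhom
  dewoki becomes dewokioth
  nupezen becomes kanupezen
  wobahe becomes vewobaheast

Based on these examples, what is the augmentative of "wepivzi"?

nupezen and seneman both end in -n yet inflect differently (kanupezen, vesenemanast), so the final letter is not what conditions the rule; the first letter is.
"wepivzi" begins with w-. The one such stem in the data (wobahe → vewobaheast) adds ve- … -ast around the stem, so the same rule applies.
So wepivzi → vewepivziast.

vewepivziast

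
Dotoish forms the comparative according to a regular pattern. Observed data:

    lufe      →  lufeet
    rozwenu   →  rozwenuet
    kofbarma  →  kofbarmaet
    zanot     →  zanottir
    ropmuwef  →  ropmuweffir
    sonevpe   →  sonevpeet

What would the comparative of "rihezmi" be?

rihezmiet

sonevpe and ropmuwef both have last vowel 'e' yet inflect differently (sonevpeet, ropmuweffir), so the last vowel is not what conditions the rule; whether the stem ends in a vowel or a consonant is.
"rihezmi" ends in a vowel. The stems ending in a vowel (sonevpe → sonevpeet, rozwenu → rozwenuet, kofbarma → kofbarmaet) add -et.
The other pattern: stems ending in a consonant double the final consonant and add -ir.
So rihezmi → rihezmiet.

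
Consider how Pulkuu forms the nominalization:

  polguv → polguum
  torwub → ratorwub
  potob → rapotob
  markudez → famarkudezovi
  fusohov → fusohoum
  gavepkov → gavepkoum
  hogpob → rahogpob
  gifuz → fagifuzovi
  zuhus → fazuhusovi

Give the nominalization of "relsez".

farelsezovi

fusohov and potob both have last vowel 'o' yet inflect differently (fusohoum, rapotob), so the last vowel is not what conditions the rule; the final letter is.
"relsez" ends in -z. The stems ending in -z (markudez → famarkudezovi, gifuz → fagifuzovi) add fa- … -ovi around the stem.
So relsez → farelsezovi.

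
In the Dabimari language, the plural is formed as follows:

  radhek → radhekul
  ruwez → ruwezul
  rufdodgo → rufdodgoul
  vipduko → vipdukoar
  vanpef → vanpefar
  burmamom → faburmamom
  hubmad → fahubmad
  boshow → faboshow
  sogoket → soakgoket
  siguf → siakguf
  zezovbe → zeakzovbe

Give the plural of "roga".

rufdodgo and vipduko both end in -o yet inflect differently (rufdodgoul, vipdukoar), so the final letter is not what conditions the rule; the first letter is.
"roga" begins with r-. The stems beginning with r- (radhek → radhekul, ruwez → ruwezul, rufdodgo → rufdodgoul) add -ul.
The other patterns: stems beginning with v- add -ar; stems beginning with b- or h- add the prefix fa-; stems beginning with s- or z- insert -ak- after the first vowel.
So roga → rogaul.

rogaul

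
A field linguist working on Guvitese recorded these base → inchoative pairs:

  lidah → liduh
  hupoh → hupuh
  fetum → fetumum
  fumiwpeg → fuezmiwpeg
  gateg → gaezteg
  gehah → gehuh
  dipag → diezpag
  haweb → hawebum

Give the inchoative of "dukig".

duezkig

dipag and lidah both have last vowel 'a' yet inflect differently (diezpag, liduh), so the last vowel is not what conditions the rule; the final letter is.
"dukig" ends in -g. The stems ending in -g (dipag → diezpag, fumiwpeg → fuezmiwpeg, gateg → gaezteg) insert -ez- after the first vowel.
The other patterns: stems ending in -h change the last vowel to 'u'; stems ending in -b or -m add -um.
So dukig → duezkig.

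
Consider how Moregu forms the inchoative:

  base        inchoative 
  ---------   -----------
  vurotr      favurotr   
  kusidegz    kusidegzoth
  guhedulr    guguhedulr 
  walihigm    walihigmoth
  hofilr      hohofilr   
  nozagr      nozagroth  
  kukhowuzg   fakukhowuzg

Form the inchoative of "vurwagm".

nozagr and hofilr both end in -r yet inflect differently (nozagroth, hohofilr), so the final letter is not what conditions the rule; the second-to-last letter is.
"vurwagm" has second-to-last letter 'g'. The stems whose second-to-last letter is 'g' (nozagr → nozagroth, kusidegz → kusidegzoth, walihigm → walihigmoth) add -oth.
The other patterns: stems whose second-to-last letter is 'l' repeat the first consonant+vowel as a prefix; stems whose second-to-last letter is 't' or 'z' add the prefix fa-.
So vurwagm → vurwagmoth.

vurwagmoth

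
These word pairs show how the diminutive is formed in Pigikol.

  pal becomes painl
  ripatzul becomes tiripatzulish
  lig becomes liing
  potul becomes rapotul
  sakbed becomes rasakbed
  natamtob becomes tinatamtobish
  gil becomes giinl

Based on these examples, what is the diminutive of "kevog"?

"kevog" has 2 vowels. The stems with 2 vowels (potul → rapotul, sakbed → rasakbed) add the prefix ra-.
So kevog → rakevog.

rakevog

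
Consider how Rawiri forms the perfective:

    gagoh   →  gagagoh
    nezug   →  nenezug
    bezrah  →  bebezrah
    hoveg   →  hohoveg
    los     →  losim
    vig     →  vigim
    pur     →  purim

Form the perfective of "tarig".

"tarig" has 2 vowels. The stems with 2 vowels (gagoh → gagagoh, bezrah → bebezrah, hoveg → hohoveg) repeat the first consonant+vowel as a prefix.
The other pattern: stems with 1 vowel add -im.
So tarig → tatarig.

tatarig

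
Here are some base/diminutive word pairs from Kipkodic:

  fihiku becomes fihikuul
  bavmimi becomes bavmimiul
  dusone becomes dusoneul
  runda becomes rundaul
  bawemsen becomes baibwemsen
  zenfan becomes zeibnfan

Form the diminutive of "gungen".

guibngen

dusone and bawemsen both have last vowel 'e' yet inflect differently (dusoneul, baibwemsen), so the last vowel is not what conditions the rule; whether the stem ends in a vowel or a consonant is.
"gungen" ends in a consonant. The stems ending in a consonant (bawemsen → baibwemsen, zenfan → zeibnfan) insert -ib- after the first vowel.
So gungen → guibngen.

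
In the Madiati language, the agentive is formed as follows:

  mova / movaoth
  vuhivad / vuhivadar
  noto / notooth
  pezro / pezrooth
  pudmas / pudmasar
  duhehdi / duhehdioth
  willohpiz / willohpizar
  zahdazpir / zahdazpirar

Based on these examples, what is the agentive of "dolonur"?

dolonurar

zahdazpir and duhehdi both have last vowel 'i' yet inflect differently (zahdazpirar, duhehdioth), so the last vowel is not what conditions the rule; whether the stem ends in a vowel or a consonant is.
"dolonur" ends in a consonant. The stems ending in a consonant (zahdazpir → zahdazpirar, pudmas → pudmasar, vuhivad → vuhivadar) add -ar.
The other pattern: stems ending in a vowel add -oth.
So dolonur → dolonurar.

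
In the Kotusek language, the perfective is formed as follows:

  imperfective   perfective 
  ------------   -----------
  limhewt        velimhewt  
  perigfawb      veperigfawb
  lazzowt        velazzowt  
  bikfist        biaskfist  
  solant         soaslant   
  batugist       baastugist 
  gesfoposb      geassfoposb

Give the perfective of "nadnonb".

naasdnonb

limhewt and bikfist both end in -t yet inflect differently (velimhewt, biaskfist), so the final letter is not what conditions the rule; the second-to-last letter is.
"nadnonb" has second-to-last letter 'n'. The one such stem in the data (solant → soaslant) inserts -as- after the first vowel (as do bikfist, batugist), so the same rule applies.
The other pattern: stems whose second-to-last letter is 'w' add the prefix ve-.
So nadnonb → naasdnonb.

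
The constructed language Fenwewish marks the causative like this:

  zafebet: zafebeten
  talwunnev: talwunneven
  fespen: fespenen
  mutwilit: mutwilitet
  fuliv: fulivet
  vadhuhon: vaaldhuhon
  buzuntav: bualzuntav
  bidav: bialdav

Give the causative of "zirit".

ziritet

zafebet and mutwilit both end in -t yet inflect differently (zafebeten, mutwilitet), so the final letter is not what conditions the rule; the last vowel is.
"zirit" has last vowel 'i'. The stems whose last vowel is 'i' (mutwilit → mutwilitet, fuliv → fulivet) add -et.
The other patterns: stems whose last vowel is 'e' add -en; stems whose last vowel is 'a' or 'o' insert -al- after the first vowel.
So zirit → ziritet.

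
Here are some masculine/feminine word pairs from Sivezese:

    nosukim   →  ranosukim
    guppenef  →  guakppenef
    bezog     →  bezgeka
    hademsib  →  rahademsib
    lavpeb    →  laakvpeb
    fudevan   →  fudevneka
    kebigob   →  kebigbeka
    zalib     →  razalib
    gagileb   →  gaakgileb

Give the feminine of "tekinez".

hademsib and lavpeb both end in -b yet inflect differently (rahademsib, laakvpeb), so the final letter is not what conditions the rule; the last vowel is.
"tekinez" has last vowel 'e'. The stems whose last vowel is 'e' (lavpeb → laakvpeb, guppenef → guakppenef, gagileb → gaakgileb) insert -ak- after the first vowel.
The other patterns: stems whose last vowel is 'i' add the prefix ra-; stems whose last vowel is 'a' or 'o' delete the last vowel and add -eka.
So tekinez → teakkinez.

teakkinez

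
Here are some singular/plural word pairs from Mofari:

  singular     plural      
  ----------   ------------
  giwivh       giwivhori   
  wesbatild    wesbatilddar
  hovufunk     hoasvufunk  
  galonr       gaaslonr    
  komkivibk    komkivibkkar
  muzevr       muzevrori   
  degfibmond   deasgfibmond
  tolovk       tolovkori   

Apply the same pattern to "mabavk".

tolovk and hovufunk both end in -k yet inflect differently (tolovkori, hoasvufunk), so the final letter is not what conditions the rule; the second-to-last letter is.
"mabavk" has second-to-last letter 'v'. The stems whose second-to-last letter is 'v' (giwivh → giwivhori, muzevr → muzevrori, tolovk → tolovkori) add -ori.
So mabavk → mabavkori.

mabavkori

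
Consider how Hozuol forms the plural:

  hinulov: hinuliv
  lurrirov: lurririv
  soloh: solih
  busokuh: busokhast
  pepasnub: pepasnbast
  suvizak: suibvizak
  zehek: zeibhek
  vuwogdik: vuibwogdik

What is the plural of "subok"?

"subok" has last vowel 'o'. The stems whose last vowel is 'o' (hinulov → hinuliv, lurrirov → lurririv, soloh → solih) change the last vowel to 'i'.
The other patterns: stems whose last vowel is 'u' delete the last vowel and add -ast; stems whose last vowel is 'a', 'e' or 'i' insert -ib- after the first vowel.
So subok → subik.

subik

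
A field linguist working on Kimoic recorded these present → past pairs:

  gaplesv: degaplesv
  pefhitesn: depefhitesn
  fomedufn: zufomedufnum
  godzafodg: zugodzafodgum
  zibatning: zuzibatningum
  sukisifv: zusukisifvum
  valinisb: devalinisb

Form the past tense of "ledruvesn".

gaplesv and sukisifv both end in -v yet inflect differently (degaplesv, zusukisifvum), so the final letter is not what conditions the rule; the second-to-last letter is.
"ledruvesn" has second-to-last letter 's'. The stems whose second-to-last letter is 's' (pefhitesn → depefhitesn, gaplesv → degaplesv, valinisb → devalinisb) add the prefix de-.
So ledruvesn → deledruvesn.

deledruvesn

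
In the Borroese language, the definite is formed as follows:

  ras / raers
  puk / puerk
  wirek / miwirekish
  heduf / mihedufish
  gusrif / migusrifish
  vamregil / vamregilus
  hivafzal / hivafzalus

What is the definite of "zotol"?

mizotolish

puk and wirek both end in -k yet inflect differently (puerk, miwirekish), so the final letter is not what conditions the rule; the number of vowels is.
"zotol" has 2 vowels. The stems with 2 vowels (wirek → miwirekish, heduf → mihedufish, gusrif → migusrifish) add mi- … -ish around the stem.
The other patterns: stems with 1 vowel insert -er- after the first vowel; stems with 3 vowels add -us.
So zotol → mizotolish.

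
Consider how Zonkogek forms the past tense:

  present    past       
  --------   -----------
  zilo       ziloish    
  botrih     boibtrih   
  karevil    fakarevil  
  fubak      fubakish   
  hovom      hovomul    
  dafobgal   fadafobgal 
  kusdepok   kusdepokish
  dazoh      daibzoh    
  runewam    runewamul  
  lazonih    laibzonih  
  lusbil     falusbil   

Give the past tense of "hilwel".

dazoh and hovom both have last vowel 'o' yet inflect differently (daibzoh, hovomul), so the last vowel is not what conditions the rule; the final letter is.
"hilwel" ends in -l. The stems ending in -l (dafobgal → fadafobgal, karevil → fakarevil, lusbil → falusbil) add the prefix fa-.
The other patterns: stems ending in -h insert -ib- after the first vowel; stems ending in -m add -ul; stems ending in -k or -o add -ish.
So hilwel → fahilwel.

fahilwel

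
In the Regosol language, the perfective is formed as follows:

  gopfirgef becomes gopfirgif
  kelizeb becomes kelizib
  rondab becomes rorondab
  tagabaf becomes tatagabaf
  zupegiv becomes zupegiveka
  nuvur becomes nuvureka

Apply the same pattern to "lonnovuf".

lonnovufeka

kelizeb and rondab both end in -b yet inflect differently (kelizib, rorondab), so the final letter is not what conditions the rule; the last vowel is.
"lonnovuf" has last vowel 'u'. The one such stem in the data (nuvur → nuvureka) adds -eka, so the same rule applies.
The other patterns: stems whose last vowel is 'e' change the last vowel to 'i'; stems whose last vowel is 'a' repeat the first consonant+vowel as a prefix.
So lonnovuf → lonnovufeka.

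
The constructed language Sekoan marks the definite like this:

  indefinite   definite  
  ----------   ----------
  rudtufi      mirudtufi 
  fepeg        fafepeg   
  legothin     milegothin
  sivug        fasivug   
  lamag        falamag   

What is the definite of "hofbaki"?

mihofbaki

"hofbaki" ends in -i. The one such stem in the data (rudtufi → mirudtufi) adds the prefix mi-, so the same rule applies.
So hofbaki → mihofbaki.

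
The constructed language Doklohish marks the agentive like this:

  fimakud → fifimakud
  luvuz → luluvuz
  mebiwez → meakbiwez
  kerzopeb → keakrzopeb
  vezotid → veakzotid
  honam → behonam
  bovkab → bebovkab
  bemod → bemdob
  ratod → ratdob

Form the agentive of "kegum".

kekegum

luvuz and mebiwez both end in -z yet inflect differently (luluvuz, meakbiwez), so the final letter is not what conditions the rule; the last vowel is.
"kegum" has last vowel 'u'. The stems whose last vowel is 'u' (fimakud → fifimakud, luvuz → luluvuz) repeat the first consonant+vowel as a prefix.
The other patterns: stems whose last vowel is 'e' or 'i' insert -ak- after the first vowel; stems whose last vowel is 'a' add the prefix be-; stems whose last vowel is 'o' delete the last vowel and add -ob.
So kegum → kekegum.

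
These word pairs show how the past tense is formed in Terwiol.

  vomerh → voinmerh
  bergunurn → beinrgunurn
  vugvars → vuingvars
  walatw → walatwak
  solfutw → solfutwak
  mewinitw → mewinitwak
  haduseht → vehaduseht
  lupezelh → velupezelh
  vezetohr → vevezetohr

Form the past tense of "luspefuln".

veluspefuln

vomerh and lupezelh both end in -h yet inflect differently (voinmerh, velupezelh), so the final letter is not what conditions the rule; the second-to-last letter is.
"luspefuln" has second-to-last letter 'l'. The one such stem in the data (lupezelh → velupezelh) adds the prefix ve-, so the same rule applies.
The other patterns: stems whose second-to-last letter is 'r' insert -in- after the first vowel; stems whose second-to-last letter is 't' add -ak.
So luspefuln → veluspefuln.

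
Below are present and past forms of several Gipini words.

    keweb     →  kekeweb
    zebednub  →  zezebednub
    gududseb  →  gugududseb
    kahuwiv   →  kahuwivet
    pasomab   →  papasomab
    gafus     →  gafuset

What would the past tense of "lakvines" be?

lakvineset

"lakvines" ends in -s. The one such stem in the data (gafus → gafuset) adds -et, so the same rule applies.
The other pattern: stems ending in -b repeat the first consonant+vowel as a prefix.
So lakvines → lakvineset.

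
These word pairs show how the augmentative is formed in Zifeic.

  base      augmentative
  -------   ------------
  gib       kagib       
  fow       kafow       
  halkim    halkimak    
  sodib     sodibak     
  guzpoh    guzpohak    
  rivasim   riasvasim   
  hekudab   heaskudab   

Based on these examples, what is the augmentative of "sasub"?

sasubak

gib and sodib both end in -b yet inflect differently (kagib, sodibak), so the final letter is not what conditions the rule; the number of vowels is.
"sasub" has 2 vowels. The stems with 2 vowels (halkim → halkimak, sodib → sodibak, guzpoh → guzpohak) add -ak.
So sasub → sasubak.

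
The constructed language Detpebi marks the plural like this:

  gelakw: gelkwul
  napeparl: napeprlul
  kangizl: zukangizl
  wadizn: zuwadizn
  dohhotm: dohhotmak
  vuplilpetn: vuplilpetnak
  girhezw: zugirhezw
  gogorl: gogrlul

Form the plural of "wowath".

wowathak

"wowath" has second-to-last letter 't'. The stems whose second-to-last letter is 't' (vuplilpetn → vuplilpetnak, dohhotm → dohhotmak) add -ak.
The other patterns: stems whose second-to-last letter is 'z' add the prefix zu-; stems whose second-to-last letter is 'k' or 'r' delete the last vowel and add -ul.
So wowath → wowathak.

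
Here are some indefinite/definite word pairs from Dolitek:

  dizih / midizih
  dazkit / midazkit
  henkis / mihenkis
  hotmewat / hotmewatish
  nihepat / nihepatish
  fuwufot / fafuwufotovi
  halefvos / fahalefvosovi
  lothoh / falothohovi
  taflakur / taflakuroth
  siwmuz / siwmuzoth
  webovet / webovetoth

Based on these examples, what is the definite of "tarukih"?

mitarukih

dazkit and hotmewat both end in -t yet inflect differently (midazkit, hotmewatish), so the final letter is not what conditions the rule; the last vowel is.
"tarukih" has last vowel 'i'. The stems whose last vowel is 'i' (dizih → midizih, dazkit → midazkit, henkis → mihenkis) add the prefix mi-.
So tarukih → mitarukih.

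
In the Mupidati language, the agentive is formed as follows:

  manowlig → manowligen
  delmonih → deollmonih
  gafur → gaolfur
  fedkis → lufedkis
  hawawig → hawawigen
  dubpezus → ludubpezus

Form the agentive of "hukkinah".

"hukkinah" ends in -h. The one such stem in the data (delmonih → deollmonih) inserts -ol- after the first vowel (as does gafur), so the same rule applies.
So hukkinah → huolkkinah.

huolkkinah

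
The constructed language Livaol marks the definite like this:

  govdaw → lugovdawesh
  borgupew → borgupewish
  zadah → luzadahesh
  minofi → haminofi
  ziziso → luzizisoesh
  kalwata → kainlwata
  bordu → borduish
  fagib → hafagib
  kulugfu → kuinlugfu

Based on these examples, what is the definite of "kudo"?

kulugfu and bordu both end in -u yet inflect differently (kuinlugfu, borduish), so the final letter is not what conditions the rule; the first letter is.
"kudo" begins with k-. The stems beginning with k- (kalwata → kainlwata, kulugfu → kuinlugfu) insert -in- after the first vowel.
The other patterns: stems beginning with b- add -ish; stems beginning with f- or m- add the prefix ha-; stems beginning with g- or z- add lu- … -esh around the stem.
So kudo → kuindo.

kuindo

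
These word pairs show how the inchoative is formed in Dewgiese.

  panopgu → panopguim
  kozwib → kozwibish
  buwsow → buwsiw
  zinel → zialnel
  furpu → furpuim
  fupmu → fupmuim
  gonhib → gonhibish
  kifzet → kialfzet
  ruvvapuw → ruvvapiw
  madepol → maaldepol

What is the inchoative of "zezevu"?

zezevuim

ruvvapuw and furpu both have last vowel 'u' yet inflect differently (ruvvapiw, furpuim), so the last vowel is not what conditions the rule; the final letter is.
"zezevu" ends in -u. The stems ending in -u (furpu → furpuim, fupmu → fupmuim, panopgu → panopguim) add -im.
So zezevu → zezevuim.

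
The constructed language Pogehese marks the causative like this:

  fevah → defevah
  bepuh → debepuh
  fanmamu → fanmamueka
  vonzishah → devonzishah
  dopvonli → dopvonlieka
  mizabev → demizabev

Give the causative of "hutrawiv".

dehutrawiv

"hutrawiv" ends in a consonant. The stems ending in a consonant (fevah → defevah, bepuh → debepuh, vonzishah → devonzishah) add the prefix de-.
The other pattern: stems ending in a vowel add -eka.
So hutrawiv → dehutrawiv.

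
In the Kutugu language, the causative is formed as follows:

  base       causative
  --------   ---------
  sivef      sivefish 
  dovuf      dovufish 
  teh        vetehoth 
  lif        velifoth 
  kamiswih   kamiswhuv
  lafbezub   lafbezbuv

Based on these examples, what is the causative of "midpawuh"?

lif and dovuf both end in -f yet inflect differently (velifoth, dovufish), so the final letter is not what conditions the rule; the number of vowels is.
"midpawuh" has 3 vowels. The stems with 3 vowels (kamiswih → kamiswhuv, lafbezub → lafbezbuv) delete the last vowel and add -uv.
The other patterns: stems with 1 vowel add ve- … -oth around the stem; stems with 2 vowels add -ish.
So midpawuh → midpawhuv.

midpawhuv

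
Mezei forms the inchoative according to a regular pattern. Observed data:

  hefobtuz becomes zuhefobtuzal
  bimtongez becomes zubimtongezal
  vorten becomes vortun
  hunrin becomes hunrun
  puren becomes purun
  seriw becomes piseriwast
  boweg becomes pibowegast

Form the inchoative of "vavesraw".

"vavesraw" ends in -w. The one such stem in the data (seriw → piseriwast) adds pi- … -ast around the stem, so the same rule applies.
So vavesraw → pivavesrawast.

pivavesrawast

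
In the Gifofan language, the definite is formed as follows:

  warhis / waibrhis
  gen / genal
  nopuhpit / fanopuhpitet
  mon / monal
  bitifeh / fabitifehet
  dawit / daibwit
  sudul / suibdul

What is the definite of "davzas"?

dawit and nopuhpit both end in -t yet inflect differently (daibwit, fanopuhpitet), so the final letter is not what conditions the rule; the number of vowels is.
"davzas" has 2 vowels. The stems with 2 vowels (warhis → waibrhis, sudul → suibdul, dawit → daibwit) insert -ib- after the first vowel.
The other patterns: stems with 1 vowel add -al; stems with 3 vowels add fa- … -et around the stem.
So davzas → daibvzas.

daibvzas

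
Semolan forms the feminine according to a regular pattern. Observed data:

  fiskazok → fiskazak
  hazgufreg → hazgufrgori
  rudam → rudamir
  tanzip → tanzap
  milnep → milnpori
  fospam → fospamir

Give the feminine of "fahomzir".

milnep and tanzip both end in -p yet inflect differently (milnpori, tanzap), so the final letter is not what conditions the rule; the last vowel is.
"fahomzir" has last vowel 'i'. The one such stem in the data (tanzip → tanzap) changes the last vowel to 'a' (as does fiskazok), so the same rule applies.
The other patterns: stems whose last vowel is 'e' delete the last vowel and add -ori; stems whose last vowel is 'a' add -ir.
So fahomzir → fahomzar.

fahomzar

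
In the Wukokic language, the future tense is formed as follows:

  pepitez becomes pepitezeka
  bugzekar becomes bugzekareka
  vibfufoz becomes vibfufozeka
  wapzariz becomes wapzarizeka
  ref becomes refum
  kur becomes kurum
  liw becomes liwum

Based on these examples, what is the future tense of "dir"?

dirum

bugzekar and kur both end in -r yet inflect differently (bugzekareka, kurum), so the final letter is not what conditions the rule; the number of vowels is.
"dir" has 1 vowel. The stems with 1 vowel (ref → refum, kur → kurum, liw → liwum) add -um.
The other pattern: stems with 3 vowels add -eka.
So dir → dirum.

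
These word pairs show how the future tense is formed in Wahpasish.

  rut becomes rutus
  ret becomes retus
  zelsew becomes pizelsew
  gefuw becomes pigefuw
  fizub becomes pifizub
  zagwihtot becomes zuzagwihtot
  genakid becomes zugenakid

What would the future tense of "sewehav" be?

zusewehav

rut and zagwihtot both end in -t yet inflect differently (rutus, zuzagwihtot), so the final letter is not what conditions the rule; the number of vowels is.
"sewehav" has 3 vowels. The stems with 3 vowels (zagwihtot → zuzagwihtot, genakid → zugenakid) add the prefix zu-.
So sewehav → zusewehav.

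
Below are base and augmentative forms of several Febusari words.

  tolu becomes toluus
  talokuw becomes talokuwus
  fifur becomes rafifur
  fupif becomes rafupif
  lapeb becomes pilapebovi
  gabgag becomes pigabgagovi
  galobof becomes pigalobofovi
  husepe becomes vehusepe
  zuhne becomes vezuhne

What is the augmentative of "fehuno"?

fupif and galobof both end in -f yet inflect differently (rafupif, pigalobofovi), so the final letter is not what conditions the rule; the first letter is.
"fehuno" begins with f-. The stems beginning with f- (fifur → rafifur, fupif → rafupif) add the prefix ra-.
The other patterns: stems beginning with t- add -us; stems beginning with g- or l- add pi- … -ovi around the stem; stems beginning with h- or z- add the prefix ve-.
So fehuno → rafehuno.

rafehuno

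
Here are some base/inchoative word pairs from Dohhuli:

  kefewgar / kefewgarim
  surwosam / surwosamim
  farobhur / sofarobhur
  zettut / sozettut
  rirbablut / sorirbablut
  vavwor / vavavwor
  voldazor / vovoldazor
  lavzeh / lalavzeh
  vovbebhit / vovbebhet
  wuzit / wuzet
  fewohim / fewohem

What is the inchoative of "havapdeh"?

hahavapdeh

kefewgar and farobhur both end in -r yet inflect differently (kefewgarim, sofarobhur), so the final letter is not what conditions the rule; the last vowel is.
"havapdeh" has last vowel 'e'. The one such stem in the data (lavzeh → lalavzeh) repeats the first consonant+vowel as a prefix (as do vavwor, voldazor), so the same rule applies.
The other patterns: stems whose last vowel is 'a' add -im; stems whose last vowel is 'u' add the prefix so-; stems whose last vowel is 'i' change the last vowel to 'e'.
So havapdeh → hahavapdeh.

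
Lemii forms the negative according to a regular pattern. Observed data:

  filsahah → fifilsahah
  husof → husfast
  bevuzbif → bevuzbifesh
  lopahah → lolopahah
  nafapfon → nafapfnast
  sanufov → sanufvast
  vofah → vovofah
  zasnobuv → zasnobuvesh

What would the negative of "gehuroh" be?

gehurhast

zasnobuv and sanufov both end in -v yet inflect differently (zasnobuvesh, sanufvast), so the final letter is not what conditions the rule; the last vowel is.
"gehuroh" has last vowel 'o'. The stems whose last vowel is 'o' (sanufov → sanufvast, husof → husfast, nafapfon → nafapfnast) delete the last vowel and add -ast.
The other patterns: stems whose last vowel is 'i' or 'u' add -esh; stems whose last vowel is 'a' repeat the first consonant+vowel as a prefix.
So gehuroh → gehurhast.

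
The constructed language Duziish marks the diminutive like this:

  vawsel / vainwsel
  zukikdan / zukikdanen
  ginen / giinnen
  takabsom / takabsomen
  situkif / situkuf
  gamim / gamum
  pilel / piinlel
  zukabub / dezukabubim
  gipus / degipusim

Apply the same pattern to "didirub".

gamim and takabsom both end in -m yet inflect differently (gamum, takabsomen), so the final letter is not what conditions the rule; the last vowel is.
"didirub" has last vowel 'u'. The stems whose last vowel is 'u' (zukabub → dezukabubim, gipus → degipusim) add de- … -im around the stem.
So didirub → dedidirubim.

dedidirubim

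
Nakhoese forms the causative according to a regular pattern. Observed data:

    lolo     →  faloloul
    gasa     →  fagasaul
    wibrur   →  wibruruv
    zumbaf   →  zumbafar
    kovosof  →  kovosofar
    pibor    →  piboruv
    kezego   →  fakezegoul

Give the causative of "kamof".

"kamof" ends in -f. The stems ending in -f (kovosof → kovosofar, zumbaf → zumbafar) add -ar.
So kamof → kamofar.

kamofar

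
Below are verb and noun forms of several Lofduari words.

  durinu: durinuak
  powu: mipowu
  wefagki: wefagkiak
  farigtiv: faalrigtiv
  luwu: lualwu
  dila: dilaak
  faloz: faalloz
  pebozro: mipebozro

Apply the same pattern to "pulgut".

durinu and powu both end in -u yet inflect differently (durinuak, mipowu), so the final letter is not what conditions the rule; the first letter is.
"pulgut" begins with p-. The stems beginning with p- (pebozro → mipebozro, powu → mipowu) add the prefix mi-.
The other patterns: stems beginning with d- or w- add -ak; stems beginning with f- or l- insert -al- after the first vowel.
So pulgut → mipulgut.

mipulgut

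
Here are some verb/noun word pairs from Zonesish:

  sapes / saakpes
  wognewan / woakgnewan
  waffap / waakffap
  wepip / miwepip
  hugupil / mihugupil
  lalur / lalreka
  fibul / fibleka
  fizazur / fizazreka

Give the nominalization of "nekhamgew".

neakkhamgew

wepip and waffap both end in -p yet inflect differently (miwepip, waakffap), so the final letter is not what conditions the rule; the last vowel is.
"nekhamgew" has last vowel 'e'. The one such stem in the data (sapes → saakpes) inserts -ak- after the first vowel (as do waffap, wognewan), so the same rule applies.
The other patterns: stems whose last vowel is 'i' add the prefix mi-; stems whose last vowel is 'u' delete the last vowel and add -eka.
So nekhamgew → neakkhamgew.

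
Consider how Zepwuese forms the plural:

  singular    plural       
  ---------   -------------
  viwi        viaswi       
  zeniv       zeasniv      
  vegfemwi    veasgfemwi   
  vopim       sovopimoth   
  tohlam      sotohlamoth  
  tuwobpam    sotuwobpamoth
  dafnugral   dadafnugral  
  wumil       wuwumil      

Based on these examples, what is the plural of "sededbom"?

sosededbomoth

viwi and vopim both have last vowel 'i' yet inflect differently (viaswi, sovopimoth), so the last vowel is not what conditions the rule; the final letter is.
"sededbom" ends in -m. The stems ending in -m (vopim → sovopimoth, tohlam → sotohlamoth, tuwobpam → sotuwobpamoth) add so- … -oth around the stem.
The other patterns: stems ending in -i or -v insert -as- after the first vowel; stems ending in -l repeat the first consonant+vowel as a prefix.
So sededbom → sosededbomoth.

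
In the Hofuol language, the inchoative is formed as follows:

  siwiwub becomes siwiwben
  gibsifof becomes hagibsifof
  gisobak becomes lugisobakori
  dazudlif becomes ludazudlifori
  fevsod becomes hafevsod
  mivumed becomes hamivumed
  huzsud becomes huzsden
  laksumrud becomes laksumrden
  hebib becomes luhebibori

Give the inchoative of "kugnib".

siwiwub and hebib both end in -b yet inflect differently (siwiwben, luhebibori), so the final letter is not what conditions the rule; the last vowel is.
"kugnib" has last vowel 'i'. The stems whose last vowel is 'i' (dazudlif → ludazudlifori, hebib → luhebibori) add lu- … -ori around the stem.
The other patterns: stems whose last vowel is 'u' delete the last vowel and add -en; stems whose last vowel is 'e' or 'o' add the prefix ha-.
So kugnib → lukugnibori.

lukugnibori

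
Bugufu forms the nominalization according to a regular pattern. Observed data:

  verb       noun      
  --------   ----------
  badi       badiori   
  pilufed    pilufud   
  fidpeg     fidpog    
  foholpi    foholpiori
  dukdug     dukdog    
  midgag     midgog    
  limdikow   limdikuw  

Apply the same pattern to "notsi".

"notsi" ends in -i. The stems ending in -i (foholpi → foholpiori, badi → badiori) add -ori.
The other patterns: stems ending in -g change the last vowel to 'o'; stems ending in -d or -w change the last vowel to 'u'.
So notsi → notsiori.

notsiori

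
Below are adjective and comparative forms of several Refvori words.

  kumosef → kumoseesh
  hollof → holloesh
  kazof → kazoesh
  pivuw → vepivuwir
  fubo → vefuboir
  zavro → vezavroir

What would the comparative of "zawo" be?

hollof and fubo both have last vowel 'o' yet inflect differently (holloesh, vefuboir), so the last vowel is not what conditions the rule; the final letter is.
"zawo" ends in -o. The stems ending in -o (fubo → vefuboir, zavro → vezavroir) add ve- … -ir around the stem.
The other pattern: stems ending in -f drop the final letter and add -esh.
So zawo → vezawoir.

vezawoir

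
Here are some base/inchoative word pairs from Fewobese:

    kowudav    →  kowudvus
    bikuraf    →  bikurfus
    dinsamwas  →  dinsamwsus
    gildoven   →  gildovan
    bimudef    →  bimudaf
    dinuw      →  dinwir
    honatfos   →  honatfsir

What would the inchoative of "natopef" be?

"natopef" has last vowel 'e'. The stems whose last vowel is 'e' (gildoven → gildovan, bimudef → bimudaf) change the last vowel to 'a'.
So natopef → natopaf.

natopaf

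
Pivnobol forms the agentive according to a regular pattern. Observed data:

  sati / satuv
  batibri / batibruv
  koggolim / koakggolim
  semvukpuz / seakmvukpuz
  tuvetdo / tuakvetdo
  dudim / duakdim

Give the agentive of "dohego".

sati and koggolim both have last vowel 'i' yet inflect differently (satuv, koakggolim), so the last vowel is not what conditions the rule; the final letter is.
"dohego" ends in -o. The one such stem in the data (tuvetdo → tuakvetdo) inserts -ak- after the first vowel (as do koggolim, semvukpuz), so the same rule applies.
The other pattern: stems ending in -i drop the final letter and add -uv.
So dohego → doakhego.

doakhego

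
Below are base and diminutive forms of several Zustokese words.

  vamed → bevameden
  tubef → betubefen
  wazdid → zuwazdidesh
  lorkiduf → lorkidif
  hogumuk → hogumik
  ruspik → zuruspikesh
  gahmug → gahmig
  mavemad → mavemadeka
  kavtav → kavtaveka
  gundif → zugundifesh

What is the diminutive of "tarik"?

zutarikesh

vamed and mavemad both end in -d yet inflect differently (bevameden, mavemadeka), so the final letter is not what conditions the rule; the last vowel is.
"tarik" has last vowel 'i'. The stems whose last vowel is 'i' (gundif → zugundifesh, ruspik → zuruspikesh, wazdid → zuwazdidesh) add zu- … -esh around the stem.
The other patterns: stems whose last vowel is 'e' add be- … -en around the stem; stems whose last vowel is 'a' add -eka; stems whose last vowel is 'u' change the last vowel to 'i'.
So tarik → zutarikesh.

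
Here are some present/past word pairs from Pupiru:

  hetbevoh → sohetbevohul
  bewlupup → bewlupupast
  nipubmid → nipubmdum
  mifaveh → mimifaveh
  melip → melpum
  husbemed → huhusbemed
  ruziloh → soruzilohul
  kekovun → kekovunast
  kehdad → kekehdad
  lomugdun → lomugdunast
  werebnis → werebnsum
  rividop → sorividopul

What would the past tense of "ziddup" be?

"ziddup" has last vowel 'u'. The stems whose last vowel is 'u' (kekovun → kekovunast, bewlupup → bewlupupast, lomugdun → lomugdunast) add -ast.
So ziddup → ziddupast.

ziddupast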